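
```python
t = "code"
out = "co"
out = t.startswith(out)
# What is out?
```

Answer: True

Derivation:
Trace (tracking out):
t = 'code'  # -> t = 'code'
out = 'co'  # -> out = 'co'
out = t.startswith(out)  # -> out = True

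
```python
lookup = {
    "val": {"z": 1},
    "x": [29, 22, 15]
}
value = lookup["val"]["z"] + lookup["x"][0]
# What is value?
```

Answer: 30

Derivation:
Trace (tracking value):
lookup = {'val': {'z': 1}, 'x': [29, 22, 15]}  # -> lookup = {'val': {'z': 1}, 'x': [29, 22, 15]}
value = lookup['val']['z'] + lookup['x'][0]  # -> value = 30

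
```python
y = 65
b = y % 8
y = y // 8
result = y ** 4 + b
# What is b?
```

Answer: 1

Derivation:
Trace (tracking b):
y = 65  # -> y = 65
b = y % 8  # -> b = 1
y = y // 8  # -> y = 8
result = y ** 4 + b  # -> result = 4097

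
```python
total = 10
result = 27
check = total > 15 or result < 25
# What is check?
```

Answer: False

Derivation:
Trace (tracking check):
total = 10  # -> total = 10
result = 27  # -> result = 27
check = total > 15 or result < 25  # -> check = False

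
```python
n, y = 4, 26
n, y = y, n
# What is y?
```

Answer: 4

Derivation:
Trace (tracking y):
n, y = (4, 26)  # -> n = 4, y = 26
n, y = (y, n)  # -> n = 26, y = 4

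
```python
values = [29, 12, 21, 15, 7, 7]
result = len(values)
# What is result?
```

Trace (tracking result):
values = [29, 12, 21, 15, 7, 7]  # -> values = [29, 12, 21, 15, 7, 7]
result = len(values)  # -> result = 6

Answer: 6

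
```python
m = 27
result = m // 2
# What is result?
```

Answer: 13

Derivation:
Trace (tracking result):
m = 27  # -> m = 27
result = m // 2  # -> result = 13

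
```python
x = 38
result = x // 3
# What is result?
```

Answer: 12

Derivation:
Trace (tracking result):
x = 38  # -> x = 38
result = x // 3  # -> result = 12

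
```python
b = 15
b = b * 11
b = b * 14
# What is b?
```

Trace (tracking b):
b = 15  # -> b = 15
b = b * 11  # -> b = 165
b = b * 14  # -> b = 2310

Answer: 2310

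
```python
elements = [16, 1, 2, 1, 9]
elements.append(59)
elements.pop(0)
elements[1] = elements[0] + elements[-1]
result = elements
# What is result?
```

Answer: [1, 60, 1, 9, 59]

Derivation:
Trace (tracking result):
elements = [16, 1, 2, 1, 9]  # -> elements = [16, 1, 2, 1, 9]
elements.append(59)  # -> elements = [16, 1, 2, 1, 9, 59]
elements.pop(0)  # -> elements = [1, 2, 1, 9, 59]
elements[1] = elements[0] + elements[-1]  # -> elements = [1, 60, 1, 9, 59]
result = elements  # -> result = [1, 60, 1, 9, 59]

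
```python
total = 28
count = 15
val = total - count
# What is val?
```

Answer: 13

Derivation:
Trace (tracking val):
total = 28  # -> total = 28
count = 15  # -> count = 15
val = total - count  # -> val = 13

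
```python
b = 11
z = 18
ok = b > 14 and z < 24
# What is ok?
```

Trace (tracking ok):
b = 11  # -> b = 11
z = 18  # -> z = 18
ok = b > 14 and z < 24  # -> ok = False

Answer: False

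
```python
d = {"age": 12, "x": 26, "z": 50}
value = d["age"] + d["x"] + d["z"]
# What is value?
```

Trace (tracking value):
d = {'age': 12, 'x': 26, 'z': 50}  # -> d = {'age': 12, 'x': 26, 'z': 50}
value = d['age'] + d['x'] + d['z']  # -> value = 88

Answer: 88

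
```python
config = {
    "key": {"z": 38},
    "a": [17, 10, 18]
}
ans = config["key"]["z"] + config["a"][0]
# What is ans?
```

Answer: 55

Derivation:
Trace (tracking ans):
config = {'key': {'z': 38}, 'a': [17, 10, 18]}  # -> config = {'key': {'z': 38}, 'a': [17, 10, 18]}
ans = config['key']['z'] + config['a'][0]  # -> ans = 55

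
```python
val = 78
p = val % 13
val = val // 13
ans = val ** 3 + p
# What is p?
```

Trace (tracking p):
val = 78  # -> val = 78
p = val % 13  # -> p = 0
val = val // 13  # -> val = 6
ans = val ** 3 + p  # -> ans = 216

Answer: 0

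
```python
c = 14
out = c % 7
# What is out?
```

Answer: 0

Derivation:
Trace (tracking out):
c = 14  # -> c = 14
out = c % 7  # -> out = 0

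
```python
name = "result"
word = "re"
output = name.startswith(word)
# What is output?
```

Answer: True

Derivation:
Trace (tracking output):
name = 'result'  # -> name = 'result'
word = 're'  # -> word = 're'
output = name.startswith(word)  # -> output = True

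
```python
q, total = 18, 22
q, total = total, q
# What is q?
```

Trace (tracking q):
q, total = (18, 22)  # -> q = 18, total = 22
q, total = (total, q)  # -> q = 22, total = 18

Answer: 22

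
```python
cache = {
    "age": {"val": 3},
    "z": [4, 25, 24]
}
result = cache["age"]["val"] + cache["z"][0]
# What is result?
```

Trace (tracking result):
cache = {'age': {'val': 3}, 'z': [4, 25, 24]}  # -> cache = {'age': {'val': 3}, 'z': [4, 25, 24]}
result = cache['age']['val'] + cache['z'][0]  # -> result = 7

Answer: 7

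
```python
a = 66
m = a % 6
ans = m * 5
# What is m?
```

Answer: 0

Derivation:
Trace (tracking m):
a = 66  # -> a = 66
m = a % 6  # -> m = 0
ans = m * 5  # -> ans = 0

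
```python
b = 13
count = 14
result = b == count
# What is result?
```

Answer: False

Derivation:
Trace (tracking result):
b = 13  # -> b = 13
count = 14  # -> count = 14
result = b == count  # -> result = False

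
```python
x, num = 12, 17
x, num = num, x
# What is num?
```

Trace (tracking num):
x, num = (12, 17)  # -> x = 12, num = 17
x, num = (num, x)  # -> x = 17, num = 12

Answer: 12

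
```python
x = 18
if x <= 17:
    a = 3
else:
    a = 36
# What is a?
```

Trace (tracking a):
x = 18  # -> x = 18
if x <= 17:  # condition is False
else:
    a = 36  # -> a = 36

Answer: 36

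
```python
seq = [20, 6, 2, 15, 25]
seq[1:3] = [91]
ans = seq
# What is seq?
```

Answer: [20, 91, 15, 25]

Derivation:
Trace (tracking seq):
seq = [20, 6, 2, 15, 25]  # -> seq = [20, 6, 2, 15, 25]
seq[1:3] = [91]  # -> seq = [20, 91, 15, 25]
ans = seq  # -> ans = [20, 91, 15, 25]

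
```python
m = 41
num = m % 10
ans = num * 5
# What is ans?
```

Answer: 5

Derivation:
Trace (tracking ans):
m = 41  # -> m = 41
num = m % 10  # -> num = 1
ans = num * 5  # -> ans = 5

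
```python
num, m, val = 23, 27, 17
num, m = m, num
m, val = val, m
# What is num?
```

Answer: 27

Derivation:
Trace (tracking num):
num, m, val = (23, 27, 17)  # -> num = 23, m = 27, val = 17
num, m = (m, num)  # -> num = 27, m = 23
m, val = (val, m)  # -> m = 17, val = 23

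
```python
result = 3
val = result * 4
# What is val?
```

Answer: 12

Derivation:
Trace (tracking val):
result = 3  # -> result = 3
val = result * 4  # -> val = 12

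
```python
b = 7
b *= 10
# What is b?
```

Answer: 70

Derivation:
Trace (tracking b):
b = 7  # -> b = 7
b *= 10  # -> b = 70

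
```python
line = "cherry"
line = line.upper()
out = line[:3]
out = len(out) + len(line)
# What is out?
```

Trace (tracking out):
line = 'cherry'  # -> line = 'cherry'
line = line.upper()  # -> line = 'CHERRY'
out = line[:3]  # -> out = 'CHE'
out = len(out) + len(line)  # -> out = 9

Answer: 9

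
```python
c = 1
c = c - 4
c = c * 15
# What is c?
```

Trace (tracking c):
c = 1  # -> c = 1
c = c - 4  # -> c = -3
c = c * 15  # -> c = -45

Answer: -45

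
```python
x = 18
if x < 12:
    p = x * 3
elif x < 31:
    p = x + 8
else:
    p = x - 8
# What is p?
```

Trace (tracking p):
x = 18  # -> x = 18
if x < 12:  # condition is False
elif x < 31:  # condition is True
    p = x + 8  # -> p = 26

Answer: 26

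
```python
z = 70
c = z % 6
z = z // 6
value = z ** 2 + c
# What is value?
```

Trace (tracking value):
z = 70  # -> z = 70
c = z % 6  # -> c = 4
z = z // 6  # -> z = 11
value = z ** 2 + c  # -> value = 125

Answer: 125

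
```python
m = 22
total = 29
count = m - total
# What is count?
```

Answer: -7

Derivation:
Trace (tracking count):
m = 22  # -> m = 22
total = 29  # -> total = 29
count = m - total  # -> count = -7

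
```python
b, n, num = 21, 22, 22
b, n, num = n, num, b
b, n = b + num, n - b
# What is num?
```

Trace (tracking num):
b, n, num = (21, 22, 22)  # -> b = 21, n = 22, num = 22
b, n, num = (n, num, b)  # -> b = 22, n = 22, num = 21
b, n = (b + num, n - b)  # -> b = 43, n = 0

Answer: 21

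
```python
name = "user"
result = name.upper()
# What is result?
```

Trace (tracking result):
name = 'user'  # -> name = 'user'
result = name.upper()  # -> result = 'USER'

Answer: 'USER'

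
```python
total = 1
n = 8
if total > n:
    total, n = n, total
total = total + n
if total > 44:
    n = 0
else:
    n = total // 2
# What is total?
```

Answer: 9

Derivation:
Trace (tracking total):
total = 1  # -> total = 1
n = 8  # -> n = 8
if total > n:  # condition is False
total = total + n  # -> total = 9
if total > 44:  # condition is False
else:
    n = total // 2  # -> n = 4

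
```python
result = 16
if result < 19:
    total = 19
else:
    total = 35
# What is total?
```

Answer: 19

Derivation:
Trace (tracking total):
result = 16  # -> result = 16
if result < 19:  # condition is True
    total = 19  # -> total = 19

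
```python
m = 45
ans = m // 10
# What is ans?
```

Answer: 4

Derivation:
Trace (tracking ans):
m = 45  # -> m = 45
ans = m // 10  # -> ans = 4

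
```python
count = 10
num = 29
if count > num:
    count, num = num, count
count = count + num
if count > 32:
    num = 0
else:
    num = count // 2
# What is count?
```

Answer: 39

Derivation:
Trace (tracking count):
count = 10  # -> count = 10
num = 29  # -> num = 29
if count > num:  # condition is False
count = count + num  # -> count = 39
if count > 32:  # condition is True
    num = 0  # -> num = 0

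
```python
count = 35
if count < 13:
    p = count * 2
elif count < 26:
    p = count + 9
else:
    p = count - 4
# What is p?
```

Answer: 31

Derivation:
Trace (tracking p):
count = 35  # -> count = 35
if count < 13:  # condition is False
elif count < 26:  # condition is False
else:
    p = count - 4  # -> p = 31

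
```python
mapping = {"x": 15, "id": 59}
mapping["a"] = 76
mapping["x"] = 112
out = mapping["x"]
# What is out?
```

Answer: 112

Derivation:
Trace (tracking out):
mapping = {'x': 15, 'id': 59}  # -> mapping = {'x': 15, 'id': 59}
mapping['a'] = 76  # -> mapping = {'x': 15, 'id': 59, 'a': 76}
mapping['x'] = 112  # -> mapping = {'x': 112, 'id': 59, 'a': 76}
out = mapping['x']  # -> out = 112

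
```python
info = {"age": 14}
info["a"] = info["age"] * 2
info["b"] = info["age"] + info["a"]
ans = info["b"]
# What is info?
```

Trace (tracking info):
info = {'age': 14}  # -> info = {'age': 14}
info['a'] = info['age'] * 2  # -> info = {'age': 14, 'a': 28}
info['b'] = info['age'] + info['a']  # -> info = {'age': 14, 'a': 28, 'b': 42}
ans = info['b']  # -> ans = 42

Answer: {'age': 14, 'a': 28, 'b': 42}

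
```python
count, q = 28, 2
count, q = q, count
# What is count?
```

Trace (tracking count):
count, q = (28, 2)  # -> count = 28, q = 2
count, q = (q, count)  # -> count = 2, q = 28

Answer: 2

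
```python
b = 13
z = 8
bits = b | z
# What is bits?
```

Answer: 13

Derivation:
Trace (tracking bits):
b = 13  # -> b = 13
z = 8  # -> z = 8
bits = b | z  # -> bits = 13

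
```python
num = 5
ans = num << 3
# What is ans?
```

Trace (tracking ans):
num = 5  # -> num = 5
ans = num << 3  # -> ans = 40

Answer: 40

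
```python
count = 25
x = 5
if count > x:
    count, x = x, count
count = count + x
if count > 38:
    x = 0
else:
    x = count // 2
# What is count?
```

Trace (tracking count):
count = 25  # -> count = 25
x = 5  # -> x = 5
if count > x:  # condition is True
    count, x = (x, count)  # -> count = 5, x = 25
count = count + x  # -> count = 30
if count > 38:  # condition is False
else:
    x = count // 2  # -> x = 15

Answer: 30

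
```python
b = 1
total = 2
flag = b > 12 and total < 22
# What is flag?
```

Trace (tracking flag):
b = 1  # -> b = 1
total = 2  # -> total = 2
flag = b > 12 and total < 22  # -> flag = False

Answer: False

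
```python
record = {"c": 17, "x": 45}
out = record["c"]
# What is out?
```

Trace (tracking out):
record = {'c': 17, 'x': 45}  # -> record = {'c': 17, 'x': 45}
out = record['c']  # -> out = 17

Answer: 17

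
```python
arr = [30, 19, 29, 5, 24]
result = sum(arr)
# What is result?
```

Answer: 107

Derivation:
Trace (tracking result):
arr = [30, 19, 29, 5, 24]  # -> arr = [30, 19, 29, 5, 24]
result = sum(arr)  # -> result = 107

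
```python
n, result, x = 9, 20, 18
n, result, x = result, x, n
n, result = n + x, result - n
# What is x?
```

Answer: 9

Derivation:
Trace (tracking x):
n, result, x = (9, 20, 18)  # -> n = 9, result = 20, x = 18
n, result, x = (result, x, n)  # -> n = 20, result = 18, x = 9
n, result = (n + x, result - n)  # -> n = 29, result = -2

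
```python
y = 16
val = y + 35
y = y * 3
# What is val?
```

Trace (tracking val):
y = 16  # -> y = 16
val = y + 35  # -> val = 51
y = y * 3  # -> y = 48

Answer: 51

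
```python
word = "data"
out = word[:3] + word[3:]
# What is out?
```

Answer: 'data'

Derivation:
Trace (tracking out):
word = 'data'  # -> word = 'data'
out = word[:3] + word[3:]  # -> out = 'data'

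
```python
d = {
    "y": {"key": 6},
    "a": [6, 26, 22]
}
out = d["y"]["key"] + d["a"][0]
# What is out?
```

Trace (tracking out):
d = {'y': {'key': 6}, 'a': [6, 26, 22]}  # -> d = {'y': {'key': 6}, 'a': [6, 26, 22]}
out = d['y']['key'] + d['a'][0]  # -> out = 12

Answer: 12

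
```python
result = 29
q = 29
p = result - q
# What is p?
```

Answer: 0

Derivation:
Trace (tracking p):
result = 29  # -> result = 29
q = 29  # -> q = 29
p = result - q  # -> p = 0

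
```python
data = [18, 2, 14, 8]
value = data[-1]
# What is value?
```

Answer: 8

Derivation:
Trace (tracking value):
data = [18, 2, 14, 8]  # -> data = [18, 2, 14, 8]
value = data[-1]  # -> value = 8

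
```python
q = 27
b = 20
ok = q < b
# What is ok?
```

Answer: False

Derivation:
Trace (tracking ok):
q = 27  # -> q = 27
b = 20  # -> b = 20
ok = q < b  # -> ok = False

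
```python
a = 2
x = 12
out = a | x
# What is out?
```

Trace (tracking out):
a = 2  # -> a = 2
x = 12  # -> x = 12
out = a | x  # -> out = 14

Answer: 14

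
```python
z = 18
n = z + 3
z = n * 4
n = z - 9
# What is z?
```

Answer: 84

Derivation:
Trace (tracking z):
z = 18  # -> z = 18
n = z + 3  # -> n = 21
z = n * 4  # -> z = 84
n = z - 9  # -> n = 75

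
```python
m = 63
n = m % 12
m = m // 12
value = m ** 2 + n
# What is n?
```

Answer: 3

Derivation:
Trace (tracking n):
m = 63  # -> m = 63
n = m % 12  # -> n = 3
m = m // 12  # -> m = 5
value = m ** 2 + n  # -> value = 28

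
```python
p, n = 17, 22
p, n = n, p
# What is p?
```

Answer: 22

Derivation:
Trace (tracking p):
p, n = (17, 22)  # -> p = 17, n = 22
p, n = (n, p)  # -> p = 22, n = 17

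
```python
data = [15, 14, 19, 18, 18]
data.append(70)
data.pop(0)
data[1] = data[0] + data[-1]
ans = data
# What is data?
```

Trace (tracking data):
data = [15, 14, 19, 18, 18]  # -> data = [15, 14, 19, 18, 18]
data.append(70)  # -> data = [15, 14, 19, 18, 18, 70]
data.pop(0)  # -> data = [14, 19, 18, 18, 70]
data[1] = data[0] + data[-1]  # -> data = [14, 84, 18, 18, 70]
ans = data  # -> ans = [14, 84, 18, 18, 70]

Answer: [14, 84, 18, 18, 70]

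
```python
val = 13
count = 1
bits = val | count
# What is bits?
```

Trace (tracking bits):
val = 13  # -> val = 13
count = 1  # -> count = 1
bits = val | count  # -> bits = 13

Answer: 13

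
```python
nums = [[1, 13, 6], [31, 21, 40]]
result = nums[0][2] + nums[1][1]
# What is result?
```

Trace (tracking result):
nums = [[1, 13, 6], [31, 21, 40]]  # -> nums = [[1, 13, 6], [31, 21, 40]]
result = nums[0][2] + nums[1][1]  # -> result = 27

Answer: 27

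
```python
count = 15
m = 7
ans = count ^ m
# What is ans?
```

Answer: 8

Derivation:
Trace (tracking ans):
count = 15  # -> count = 15
m = 7  # -> m = 7
ans = count ^ m  # -> ans = 8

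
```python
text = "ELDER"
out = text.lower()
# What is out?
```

Answer: 'elder'

Derivation:
Trace (tracking out):
text = 'ELDER'  # -> text = 'ELDER'
out = text.lower()  # -> out = 'elder'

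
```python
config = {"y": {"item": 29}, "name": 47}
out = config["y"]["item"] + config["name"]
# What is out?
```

Answer: 76

Derivation:
Trace (tracking out):
config = {'y': {'item': 29}, 'name': 47}  # -> config = {'y': {'item': 29}, 'name': 47}
out = config['y']['item'] + config['name']  # -> out = 76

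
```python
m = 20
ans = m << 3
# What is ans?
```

Trace (tracking ans):
m = 20  # -> m = 20
ans = m << 3  # -> ans = 160

Answer: 160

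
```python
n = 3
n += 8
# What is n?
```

Answer: 11

Derivation:
Trace (tracking n):
n = 3  # -> n = 3
n += 8  # -> n = 11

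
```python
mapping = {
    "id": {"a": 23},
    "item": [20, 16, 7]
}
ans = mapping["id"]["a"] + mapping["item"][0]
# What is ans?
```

Trace (tracking ans):
mapping = {'id': {'a': 23}, 'item': [20, 16, 7]}  # -> mapping = {'id': {'a': 23}, 'item': [20, 16, 7]}
ans = mapping['id']['a'] + mapping['item'][0]  # -> ans = 43

Answer: 43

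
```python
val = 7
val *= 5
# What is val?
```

Trace (tracking val):
val = 7  # -> val = 7
val *= 5  # -> val = 35

Answer: 35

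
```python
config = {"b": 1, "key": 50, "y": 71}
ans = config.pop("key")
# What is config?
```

Trace (tracking config):
config = {'b': 1, 'key': 50, 'y': 71}  # -> config = {'b': 1, 'key': 50, 'y': 71}
ans = config.pop('key')  # -> ans = 50

Answer: {'b': 1, 'y': 71}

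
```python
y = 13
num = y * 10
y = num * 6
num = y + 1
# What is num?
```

Trace (tracking num):
y = 13  # -> y = 13
num = y * 10  # -> num = 130
y = num * 6  # -> y = 780
num = y + 1  # -> num = 781

Answer: 781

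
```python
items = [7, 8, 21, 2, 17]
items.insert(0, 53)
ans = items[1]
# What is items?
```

Trace (tracking items):
items = [7, 8, 21, 2, 17]  # -> items = [7, 8, 21, 2, 17]
items.insert(0, 53)  # -> items = [53, 7, 8, 21, 2, 17]
ans = items[1]  # -> ans = 7

Answer: [53, 7, 8, 21, 2, 17]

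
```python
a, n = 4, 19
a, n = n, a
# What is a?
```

Answer: 19

Derivation:
Trace (tracking a):
a, n = (4, 19)  # -> a = 4, n = 19
a, n = (n, a)  # -> a = 19, n = 4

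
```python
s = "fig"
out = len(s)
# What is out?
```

Trace (tracking out):
s = 'fig'  # -> s = 'fig'
out = len(s)  # -> out = 3

Answer: 3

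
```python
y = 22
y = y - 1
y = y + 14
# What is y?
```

Trace (tracking y):
y = 22  # -> y = 22
y = y - 1  # -> y = 21
y = y + 14  # -> y = 35

Answer: 35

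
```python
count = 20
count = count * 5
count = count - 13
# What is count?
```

Trace (tracking count):
count = 20  # -> count = 20
count = count * 5  # -> count = 100
count = count - 13  # -> count = 87

Answer: 87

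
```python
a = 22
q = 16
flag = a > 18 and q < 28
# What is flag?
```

Answer: True

Derivation:
Trace (tracking flag):
a = 22  # -> a = 22
q = 16  # -> q = 16
flag = a > 18 and q < 28  # -> flag = True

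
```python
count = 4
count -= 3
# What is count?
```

Trace (tracking count):
count = 4  # -> count = 4
count -= 3  # -> count = 1

Answer: 1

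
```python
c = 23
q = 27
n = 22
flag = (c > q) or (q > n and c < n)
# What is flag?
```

Answer: False

Derivation:
Trace (tracking flag):
c = 23  # -> c = 23
q = 27  # -> q = 27
n = 22  # -> n = 22
flag = c > q or (q > n and c < n)  # -> flag = False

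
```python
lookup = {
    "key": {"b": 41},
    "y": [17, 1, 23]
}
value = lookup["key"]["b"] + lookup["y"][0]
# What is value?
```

Trace (tracking value):
lookup = {'key': {'b': 41}, 'y': [17, 1, 23]}  # -> lookup = {'key': {'b': 41}, 'y': [17, 1, 23]}
value = lookup['key']['b'] + lookup['y'][0]  # -> value = 58

Answer: 58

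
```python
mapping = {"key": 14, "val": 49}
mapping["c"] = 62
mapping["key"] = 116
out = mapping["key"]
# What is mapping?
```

Answer: {'key': 116, 'val': 49, 'c': 62}

Derivation:
Trace (tracking mapping):
mapping = {'key': 14, 'val': 49}  # -> mapping = {'key': 14, 'val': 49}
mapping['c'] = 62  # -> mapping = {'key': 14, 'val': 49, 'c': 62}
mapping['key'] = 116  # -> mapping = {'key': 116, 'val': 49, 'c': 62}
out = mapping['key']  # -> out = 116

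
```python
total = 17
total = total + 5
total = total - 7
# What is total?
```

Trace (tracking total):
total = 17  # -> total = 17
total = total + 5  # -> total = 22
total = total - 7  # -> total = 15

Answer: 15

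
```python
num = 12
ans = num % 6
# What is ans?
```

Trace (tracking ans):
num = 12  # -> num = 12
ans = num % 6  # -> ans = 0

Answer: 0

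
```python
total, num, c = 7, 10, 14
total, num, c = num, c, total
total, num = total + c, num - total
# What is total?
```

Trace (tracking total):
total, num, c = (7, 10, 14)  # -> total = 7, num = 10, c = 14
total, num, c = (num, c, total)  # -> total = 10, num = 14, c = 7
total, num = (total + c, num - total)  # -> total = 17, num = 4

Answer: 17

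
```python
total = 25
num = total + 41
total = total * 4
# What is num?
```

Answer: 66

Derivation:
Trace (tracking num):
total = 25  # -> total = 25
num = total + 41  # -> num = 66
total = total * 4  # -> total = 100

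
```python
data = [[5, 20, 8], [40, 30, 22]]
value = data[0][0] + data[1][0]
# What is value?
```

Trace (tracking value):
data = [[5, 20, 8], [40, 30, 22]]  # -> data = [[5, 20, 8], [40, 30, 22]]
value = data[0][0] + data[1][0]  # -> value = 45

Answer: 45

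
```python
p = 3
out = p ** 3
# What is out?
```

Answer: 27

Derivation:
Trace (tracking out):
p = 3  # -> p = 3
out = p ** 3  # -> out = 27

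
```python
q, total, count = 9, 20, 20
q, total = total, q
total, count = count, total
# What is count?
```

Answer: 9

Derivation:
Trace (tracking count):
q, total, count = (9, 20, 20)  # -> q = 9, total = 20, count = 20
q, total = (total, q)  # -> q = 20, total = 9
total, count = (count, total)  # -> total = 20, count = 9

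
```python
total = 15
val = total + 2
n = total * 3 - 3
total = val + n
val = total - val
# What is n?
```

Trace (tracking n):
total = 15  # -> total = 15
val = total + 2  # -> val = 17
n = total * 3 - 3  # -> n = 42
total = val + n  # -> total = 59
val = total - val  # -> val = 42

Answer: 42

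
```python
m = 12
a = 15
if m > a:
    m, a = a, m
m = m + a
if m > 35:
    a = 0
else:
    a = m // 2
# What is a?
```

Trace (tracking a):
m = 12  # -> m = 12
a = 15  # -> a = 15
if m > a:  # condition is False
m = m + a  # -> m = 27
if m > 35:  # condition is False
else:
    a = m // 2  # -> a = 13

Answer: 13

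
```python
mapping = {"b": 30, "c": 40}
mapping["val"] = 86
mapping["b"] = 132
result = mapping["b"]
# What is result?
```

Answer: 132

Derivation:
Trace (tracking result):
mapping = {'b': 30, 'c': 40}  # -> mapping = {'b': 30, 'c': 40}
mapping['val'] = 86  # -> mapping = {'b': 30, 'c': 40, 'val': 86}
mapping['b'] = 132  # -> mapping = {'b': 132, 'c': 40, 'val': 86}
result = mapping['b']  # -> result = 132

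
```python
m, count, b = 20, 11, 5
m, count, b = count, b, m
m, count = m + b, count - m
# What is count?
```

Trace (tracking count):
m, count, b = (20, 11, 5)  # -> m = 20, count = 11, b = 5
m, count, b = (count, b, m)  # -> m = 11, count = 5, b = 20
m, count = (m + b, count - m)  # -> m = 31, count = -6

Answer: -6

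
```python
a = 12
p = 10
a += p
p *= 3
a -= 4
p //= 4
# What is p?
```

Answer: 7

Derivation:
Trace (tracking p):
a = 12  # -> a = 12
p = 10  # -> p = 10
a += p  # -> a = 22
p *= 3  # -> p = 30
a -= 4  # -> a = 18
p //= 4  # -> p = 7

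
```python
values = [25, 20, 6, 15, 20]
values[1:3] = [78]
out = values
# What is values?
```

Answer: [25, 78, 15, 20]

Derivation:
Trace (tracking values):
values = [25, 20, 6, 15, 20]  # -> values = [25, 20, 6, 15, 20]
values[1:3] = [78]  # -> values = [25, 78, 15, 20]
out = values  # -> out = [25, 78, 15, 20]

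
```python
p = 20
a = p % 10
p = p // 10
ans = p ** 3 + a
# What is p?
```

Trace (tracking p):
p = 20  # -> p = 20
a = p % 10  # -> a = 0
p = p // 10  # -> p = 2
ans = p ** 3 + a  # -> ans = 8

Answer: 2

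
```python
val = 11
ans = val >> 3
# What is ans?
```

Trace (tracking ans):
val = 11  # -> val = 11
ans = val >> 3  # -> ans = 1

Answer: 1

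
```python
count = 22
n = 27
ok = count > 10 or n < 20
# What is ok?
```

Answer: True

Derivation:
Trace (tracking ok):
count = 22  # -> count = 22
n = 27  # -> n = 27
ok = count > 10 or n < 20  # -> ok = True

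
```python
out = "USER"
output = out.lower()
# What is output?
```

Answer: 'user'

Derivation:
Trace (tracking output):
out = 'USER'  # -> out = 'USER'
output = out.lower()  # -> output = 'user'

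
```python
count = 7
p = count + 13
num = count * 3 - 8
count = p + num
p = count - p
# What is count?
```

Answer: 33

Derivation:
Trace (tracking count):
count = 7  # -> count = 7
p = count + 13  # -> p = 20
num = count * 3 - 8  # -> num = 13
count = p + num  # -> count = 33
p = count - p  # -> p = 13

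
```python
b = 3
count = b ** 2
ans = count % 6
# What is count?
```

Answer: 9

Derivation:
Trace (tracking count):
b = 3  # -> b = 3
count = b ** 2  # -> count = 9
ans = count % 6  # -> ans = 3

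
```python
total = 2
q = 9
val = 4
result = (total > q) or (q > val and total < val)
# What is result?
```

Trace (tracking result):
total = 2  # -> total = 2
q = 9  # -> q = 9
val = 4  # -> val = 4
result = total > q or (q > val and total < val)  # -> result = True

Answer: True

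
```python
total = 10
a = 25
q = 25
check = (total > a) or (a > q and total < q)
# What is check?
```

Trace (tracking check):
total = 10  # -> total = 10
a = 25  # -> a = 25
q = 25  # -> q = 25
check = total > a or (a > q and total < q)  # -> check = False

Answer: False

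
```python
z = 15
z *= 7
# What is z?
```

Trace (tracking z):
z = 15  # -> z = 15
z *= 7  # -> z = 105

Answer: 105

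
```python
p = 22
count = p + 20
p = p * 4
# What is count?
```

Answer: 42

Derivation:
Trace (tracking count):
p = 22  # -> p = 22
count = p + 20  # -> count = 42
p = p * 4  # -> p = 88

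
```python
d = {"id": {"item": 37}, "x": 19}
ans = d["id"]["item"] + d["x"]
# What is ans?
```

Trace (tracking ans):
d = {'id': {'item': 37}, 'x': 19}  # -> d = {'id': {'item': 37}, 'x': 19}
ans = d['id']['item'] + d['x']  # -> ans = 56

Answer: 56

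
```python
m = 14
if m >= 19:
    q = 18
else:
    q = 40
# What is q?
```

Answer: 40

Derivation:
Trace (tracking q):
m = 14  # -> m = 14
if m >= 19:  # condition is False
else:
    q = 40  # -> q = 40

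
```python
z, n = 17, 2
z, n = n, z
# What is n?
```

Answer: 17

Derivation:
Trace (tracking n):
z, n = (17, 2)  # -> z = 17, n = 2
z, n = (n, z)  # -> z = 2, n = 17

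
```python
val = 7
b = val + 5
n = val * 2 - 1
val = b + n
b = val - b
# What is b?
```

Answer: 13

Derivation:
Trace (tracking b):
val = 7  # -> val = 7
b = val + 5  # -> b = 12
n = val * 2 - 1  # -> n = 13
val = b + n  # -> val = 25
b = val - b  # -> b = 13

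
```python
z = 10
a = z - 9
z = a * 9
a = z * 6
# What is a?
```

Trace (tracking a):
z = 10  # -> z = 10
a = z - 9  # -> a = 1
z = a * 9  # -> z = 9
a = z * 6  # -> a = 54

Answer: 54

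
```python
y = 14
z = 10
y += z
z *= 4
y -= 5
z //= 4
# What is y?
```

Answer: 19

Derivation:
Trace (tracking y):
y = 14  # -> y = 14
z = 10  # -> z = 10
y += z  # -> y = 24
z *= 4  # -> z = 40
y -= 5  # -> y = 19
z //= 4  # -> z = 10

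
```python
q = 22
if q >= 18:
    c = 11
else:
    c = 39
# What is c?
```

Trace (tracking c):
q = 22  # -> q = 22
if q >= 18:  # condition is True
    c = 11  # -> c = 11

Answer: 11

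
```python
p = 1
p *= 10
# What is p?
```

Trace (tracking p):
p = 1  # -> p = 1
p *= 10  # -> p = 10

Answer: 10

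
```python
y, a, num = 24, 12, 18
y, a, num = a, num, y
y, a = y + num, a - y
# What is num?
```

Answer: 24

Derivation:
Trace (tracking num):
y, a, num = (24, 12, 18)  # -> y = 24, a = 12, num = 18
y, a, num = (a, num, y)  # -> y = 12, a = 18, num = 24
y, a = (y + num, a - y)  # -> y = 36, a = 6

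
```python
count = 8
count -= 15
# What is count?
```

Answer: -7

Derivation:
Trace (tracking count):
count = 8  # -> count = 8
count -= 15  # -> count = -7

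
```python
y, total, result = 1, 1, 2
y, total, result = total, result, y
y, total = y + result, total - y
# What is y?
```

Trace (tracking y):
y, total, result = (1, 1, 2)  # -> y = 1, total = 1, result = 2
y, total, result = (total, result, y)  # -> y = 1, total = 2, result = 1
y, total = (y + result, total - y)  # -> y = 2, total = 1

Answer: 2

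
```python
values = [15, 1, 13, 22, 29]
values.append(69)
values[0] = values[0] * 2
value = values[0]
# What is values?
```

Trace (tracking values):
values = [15, 1, 13, 22, 29]  # -> values = [15, 1, 13, 22, 29]
values.append(69)  # -> values = [15, 1, 13, 22, 29, 69]
values[0] = values[0] * 2  # -> values = [30, 1, 13, 22, 29, 69]
value = values[0]  # -> value = 30

Answer: [30, 1, 13, 22, 29, 69]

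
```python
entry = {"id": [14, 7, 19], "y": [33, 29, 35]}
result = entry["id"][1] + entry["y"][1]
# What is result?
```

Trace (tracking result):
entry = {'id': [14, 7, 19], 'y': [33, 29, 35]}  # -> entry = {'id': [14, 7, 19], 'y': [33, 29, 35]}
result = entry['id'][1] + entry['y'][1]  # -> result = 36

Answer: 36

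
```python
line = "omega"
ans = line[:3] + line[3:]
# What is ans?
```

Answer: 'omega'

Derivation:
Trace (tracking ans):
line = 'omega'  # -> line = 'omega'
ans = line[:3] + line[3:]  # -> ans = 'omega'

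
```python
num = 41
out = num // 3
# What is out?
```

Trace (tracking out):
num = 41  # -> num = 41
out = num // 3  # -> out = 13

Answer: 13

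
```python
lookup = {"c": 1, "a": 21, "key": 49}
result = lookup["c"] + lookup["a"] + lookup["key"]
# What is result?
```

Trace (tracking result):
lookup = {'c': 1, 'a': 21, 'key': 49}  # -> lookup = {'c': 1, 'a': 21, 'key': 49}
result = lookup['c'] + lookup['a'] + lookup['key']  # -> result = 71

Answer: 71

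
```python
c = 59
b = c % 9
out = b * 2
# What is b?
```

Trace (tracking b):
c = 59  # -> c = 59
b = c % 9  # -> b = 5
out = b * 2  # -> out = 10

Answer: 5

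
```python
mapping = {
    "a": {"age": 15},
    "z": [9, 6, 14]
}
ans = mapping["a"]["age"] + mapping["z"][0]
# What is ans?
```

Trace (tracking ans):
mapping = {'a': {'age': 15}, 'z': [9, 6, 14]}  # -> mapping = {'a': {'age': 15}, 'z': [9, 6, 14]}
ans = mapping['a']['age'] + mapping['z'][0]  # -> ans = 24

Answer: 24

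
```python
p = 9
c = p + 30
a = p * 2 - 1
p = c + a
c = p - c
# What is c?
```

Trace (tracking c):
p = 9  # -> p = 9
c = p + 30  # -> c = 39
a = p * 2 - 1  # -> a = 17
p = c + a  # -> p = 56
c = p - c  # -> c = 17

Answer: 17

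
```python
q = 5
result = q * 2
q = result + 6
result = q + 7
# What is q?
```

Trace (tracking q):
q = 5  # -> q = 5
result = q * 2  # -> result = 10
q = result + 6  # -> q = 16
result = q + 7  # -> result = 23

Answer: 16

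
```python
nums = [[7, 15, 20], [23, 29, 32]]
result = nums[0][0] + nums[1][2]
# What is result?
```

Trace (tracking result):
nums = [[7, 15, 20], [23, 29, 32]]  # -> nums = [[7, 15, 20], [23, 29, 32]]
result = nums[0][0] + nums[1][2]  # -> result = 39

Answer: 39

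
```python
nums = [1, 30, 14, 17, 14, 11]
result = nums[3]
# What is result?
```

Answer: 17

Derivation:
Trace (tracking result):
nums = [1, 30, 14, 17, 14, 11]  # -> nums = [1, 30, 14, 17, 14, 11]
result = nums[3]  # -> result = 17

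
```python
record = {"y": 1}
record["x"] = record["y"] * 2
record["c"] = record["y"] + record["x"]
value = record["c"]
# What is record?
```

Trace (tracking record):
record = {'y': 1}  # -> record = {'y': 1}
record['x'] = record['y'] * 2  # -> record = {'y': 1, 'x': 2}
record['c'] = record['y'] + record['x']  # -> record = {'y': 1, 'x': 2, 'c': 3}
value = record['c']  # -> value = 3

Answer: {'y': 1, 'x': 2, 'c': 3}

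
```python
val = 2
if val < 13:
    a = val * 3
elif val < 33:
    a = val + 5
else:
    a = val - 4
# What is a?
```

Answer: 6

Derivation:
Trace (tracking a):
val = 2  # -> val = 2
if val < 13:  # condition is True
    a = val * 3  # -> a = 6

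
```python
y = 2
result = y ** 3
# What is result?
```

Trace (tracking result):
y = 2  # -> y = 2
result = y ** 3  # -> result = 8

Answer: 8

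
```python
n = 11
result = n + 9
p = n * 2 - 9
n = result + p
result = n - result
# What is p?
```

Trace (tracking p):
n = 11  # -> n = 11
result = n + 9  # -> result = 20
p = n * 2 - 9  # -> p = 13
n = result + p  # -> n = 33
result = n - result  # -> result = 13

Answer: 13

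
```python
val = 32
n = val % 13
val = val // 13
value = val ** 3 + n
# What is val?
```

Trace (tracking val):
val = 32  # -> val = 32
n = val % 13  # -> n = 6
val = val // 13  # -> val = 2
value = val ** 3 + n  # -> value = 14

Answer: 2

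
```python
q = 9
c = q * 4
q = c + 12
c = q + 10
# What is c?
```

Answer: 58

Derivation:
Trace (tracking c):
q = 9  # -> q = 9
c = q * 4  # -> c = 36
q = c + 12  # -> q = 48
c = q + 10  # -> c = 58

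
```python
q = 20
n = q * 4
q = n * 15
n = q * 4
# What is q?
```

Trace (tracking q):
q = 20  # -> q = 20
n = q * 4  # -> n = 80
q = n * 15  # -> q = 1200
n = q * 4  # -> n = 4800

Answer: 1200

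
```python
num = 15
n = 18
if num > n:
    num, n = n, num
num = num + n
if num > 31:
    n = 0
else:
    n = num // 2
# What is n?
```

Answer: 0

Derivation:
Trace (tracking n):
num = 15  # -> num = 15
n = 18  # -> n = 18
if num > n:  # condition is False
num = num + n  # -> num = 33
if num > 31:  # condition is True
    n = 0  # -> n = 0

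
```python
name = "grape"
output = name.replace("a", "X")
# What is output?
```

Trace (tracking output):
name = 'grape'  # -> name = 'grape'
output = name.replace('a', 'X')  # -> output = 'grXpe'

Answer: 'grXpe'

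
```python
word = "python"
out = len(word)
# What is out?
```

Answer: 6

Derivation:
Trace (tracking out):
word = 'python'  # -> word = 'python'
out = len(word)  # -> out = 6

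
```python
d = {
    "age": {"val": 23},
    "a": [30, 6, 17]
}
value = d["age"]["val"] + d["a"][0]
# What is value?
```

Answer: 53

Derivation:
Trace (tracking value):
d = {'age': {'val': 23}, 'a': [30, 6, 17]}  # -> d = {'age': {'val': 23}, 'a': [30, 6, 17]}
value = d['age']['val'] + d['a'][0]  # -> value = 53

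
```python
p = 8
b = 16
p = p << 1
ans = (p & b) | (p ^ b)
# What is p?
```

Trace (tracking p):
p = 8  # -> p = 8
b = 16  # -> b = 16
p = p << 1  # -> p = 16
ans = p & b | p ^ b  # -> ans = 16

Answer: 16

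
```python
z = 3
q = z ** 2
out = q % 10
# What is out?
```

Trace (tracking out):
z = 3  # -> z = 3
q = z ** 2  # -> q = 9
out = q % 10  # -> out = 9

Answer: 9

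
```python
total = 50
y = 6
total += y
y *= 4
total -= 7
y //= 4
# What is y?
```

Answer: 6

Derivation:
Trace (tracking y):
total = 50  # -> total = 50
y = 6  # -> y = 6
total += y  # -> total = 56
y *= 4  # -> y = 24
total -= 7  # -> total = 49
y //= 4  # -> y = 6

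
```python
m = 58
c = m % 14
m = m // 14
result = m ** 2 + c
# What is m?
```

Answer: 4

Derivation:
Trace (tracking m):
m = 58  # -> m = 58
c = m % 14  # -> c = 2
m = m // 14  # -> m = 4
result = m ** 2 + c  # -> result = 18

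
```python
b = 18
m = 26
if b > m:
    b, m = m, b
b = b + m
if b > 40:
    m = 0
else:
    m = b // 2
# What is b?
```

Answer: 44

Derivation:
Trace (tracking b):
b = 18  # -> b = 18
m = 26  # -> m = 26
if b > m:  # condition is False
b = b + m  # -> b = 44
if b > 40:  # condition is True
    m = 0  # -> m = 0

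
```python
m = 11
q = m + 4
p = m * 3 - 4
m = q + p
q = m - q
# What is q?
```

Answer: 29

Derivation:
Trace (tracking q):
m = 11  # -> m = 11
q = m + 4  # -> q = 15
p = m * 3 - 4  # -> p = 29
m = q + p  # -> m = 44
q = m - q  # -> q = 29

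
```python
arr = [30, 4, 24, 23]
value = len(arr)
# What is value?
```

Answer: 4

Derivation:
Trace (tracking value):
arr = [30, 4, 24, 23]  # -> arr = [30, 4, 24, 23]
value = len(arr)  # -> value = 4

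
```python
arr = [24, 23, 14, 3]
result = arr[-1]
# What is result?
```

Answer: 3

Derivation:
Trace (tracking result):
arr = [24, 23, 14, 3]  # -> arr = [24, 23, 14, 3]
result = arr[-1]  # -> result = 3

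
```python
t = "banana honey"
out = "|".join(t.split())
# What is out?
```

Answer: 'banana|honey'

Derivation:
Trace (tracking out):
t = 'banana honey'  # -> t = 'banana honey'
out = '|'.join(t.split())  # -> out = 'banana|honey'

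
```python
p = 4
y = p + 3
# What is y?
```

Answer: 7

Derivation:
Trace (tracking y):
p = 4  # -> p = 4
y = p + 3  # -> y = 7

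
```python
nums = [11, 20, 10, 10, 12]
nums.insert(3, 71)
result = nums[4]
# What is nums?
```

Trace (tracking nums):
nums = [11, 20, 10, 10, 12]  # -> nums = [11, 20, 10, 10, 12]
nums.insert(3, 71)  # -> nums = [11, 20, 10, 71, 10, 12]
result = nums[4]  # -> result = 10

Answer: [11, 20, 10, 71, 10, 12]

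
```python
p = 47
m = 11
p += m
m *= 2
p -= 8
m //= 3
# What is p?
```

Answer: 50

Derivation:
Trace (tracking p):
p = 47  # -> p = 47
m = 11  # -> m = 11
p += m  # -> p = 58
m *= 2  # -> m = 22
p -= 8  # -> p = 50
m //= 3  # -> m = 7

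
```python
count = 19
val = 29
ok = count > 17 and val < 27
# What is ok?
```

Trace (tracking ok):
count = 19  # -> count = 19
val = 29  # -> val = 29
ok = count > 17 and val < 27  # -> ok = False

Answer: False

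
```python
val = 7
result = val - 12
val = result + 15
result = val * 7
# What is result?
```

Trace (tracking result):
val = 7  # -> val = 7
result = val - 12  # -> result = -5
val = result + 15  # -> val = 10
result = val * 7  # -> result = 70

Answer: 70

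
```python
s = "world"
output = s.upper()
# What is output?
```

Trace (tracking output):
s = 'world'  # -> s = 'world'
output = s.upper()  # -> output = 'WORLD'

Answer: 'WORLD'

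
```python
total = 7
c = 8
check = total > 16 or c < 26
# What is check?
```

Answer: True

Derivation:
Trace (tracking check):
total = 7  # -> total = 7
c = 8  # -> c = 8
check = total > 16 or c < 26  # -> check = True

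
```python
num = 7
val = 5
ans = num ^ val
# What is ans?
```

Answer: 2

Derivation:
Trace (tracking ans):
num = 7  # -> num = 7
val = 5  # -> val = 5
ans = num ^ val  # -> ans = 2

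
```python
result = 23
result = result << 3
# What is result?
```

Trace (tracking result):
result = 23  # -> result = 23
result = result << 3  # -> result = 184

Answer: 184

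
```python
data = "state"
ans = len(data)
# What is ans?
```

Answer: 5

Derivation:
Trace (tracking ans):
data = 'state'  # -> data = 'state'
ans = len(data)  # -> ans = 5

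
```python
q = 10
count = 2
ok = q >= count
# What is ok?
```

Trace (tracking ok):
q = 10  # -> q = 10
count = 2  # -> count = 2
ok = q >= count  # -> ok = True

Answer: True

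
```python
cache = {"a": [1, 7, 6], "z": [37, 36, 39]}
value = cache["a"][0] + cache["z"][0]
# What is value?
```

Trace (tracking value):
cache = {'a': [1, 7, 6], 'z': [37, 36, 39]}  # -> cache = {'a': [1, 7, 6], 'z': [37, 36, 39]}
value = cache['a'][0] + cache['z'][0]  # -> value = 38

Answer: 38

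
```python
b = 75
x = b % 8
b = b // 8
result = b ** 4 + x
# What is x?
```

Trace (tracking x):
b = 75  # -> b = 75
x = b % 8  # -> x = 3
b = b // 8  # -> b = 9
result = b ** 4 + x  # -> result = 6564

Answer: 3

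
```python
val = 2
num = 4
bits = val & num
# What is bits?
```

Trace (tracking bits):
val = 2  # -> val = 2
num = 4  # -> num = 4
bits = val & num  # -> bits = 0

Answer: 0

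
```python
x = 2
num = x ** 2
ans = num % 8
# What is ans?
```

Trace (tracking ans):
x = 2  # -> x = 2
num = x ** 2  # -> num = 4
ans = num % 8  # -> ans = 4

Answer: 4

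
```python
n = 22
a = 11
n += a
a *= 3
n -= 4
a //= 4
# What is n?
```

Trace (tracking n):
n = 22  # -> n = 22
a = 11  # -> a = 11
n += a  # -> n = 33
a *= 3  # -> a = 33
n -= 4  # -> n = 29
a //= 4  # -> a = 8

Answer: 29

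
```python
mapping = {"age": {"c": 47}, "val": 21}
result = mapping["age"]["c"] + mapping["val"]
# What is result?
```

Trace (tracking result):
mapping = {'age': {'c': 47}, 'val': 21}  # -> mapping = {'age': {'c': 47}, 'val': 21}
result = mapping['age']['c'] + mapping['val']  # -> result = 68

Answer: 68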